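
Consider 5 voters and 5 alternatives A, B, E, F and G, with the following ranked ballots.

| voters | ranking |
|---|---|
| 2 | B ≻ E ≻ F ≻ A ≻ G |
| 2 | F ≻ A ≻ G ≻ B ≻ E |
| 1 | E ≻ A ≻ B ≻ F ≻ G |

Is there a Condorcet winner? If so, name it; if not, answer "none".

Pairwise majorities:
A vs B: 2+1 = 3 for A, 2 for B — A by 3–2.
A vs E: E wins 3–2.
A vs F: F, 4–1.
A vs G: A wins 5–0.
B vs E: B preferred on 2+2 = 4 ballots; B wins 4–1.
B vs F: 2+1 = 3 for B, 2 for F — B by 3–2.
B–G: B 3–2.
E vs F: 3 to 2, E.
E vs G: E, 3–2.
F vs G: 5 to 0, F.
No alternative is unbeaten: A loses to E; B loses to A; E loses to B; F loses to B; G loses to A. In particular A > B > E > A is a majority cycle — no Condorcet winner exists.

none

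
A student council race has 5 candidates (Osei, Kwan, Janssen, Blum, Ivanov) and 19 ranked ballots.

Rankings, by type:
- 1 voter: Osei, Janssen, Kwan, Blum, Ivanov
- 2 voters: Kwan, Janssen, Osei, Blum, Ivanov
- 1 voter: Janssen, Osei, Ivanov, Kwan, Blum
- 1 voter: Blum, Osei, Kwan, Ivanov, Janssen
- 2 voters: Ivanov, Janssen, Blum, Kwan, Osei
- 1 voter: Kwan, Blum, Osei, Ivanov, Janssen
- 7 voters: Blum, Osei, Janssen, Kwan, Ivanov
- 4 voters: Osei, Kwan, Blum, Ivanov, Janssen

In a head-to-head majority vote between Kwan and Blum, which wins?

Blum

Ballots ranking Kwan above Blum: 1 + 2 + 1 + 1 + 4 = 9.
Ballots ranking Blum above Kwan: 19 − 9 = 10.
Blum wins the head-to-head 10–9.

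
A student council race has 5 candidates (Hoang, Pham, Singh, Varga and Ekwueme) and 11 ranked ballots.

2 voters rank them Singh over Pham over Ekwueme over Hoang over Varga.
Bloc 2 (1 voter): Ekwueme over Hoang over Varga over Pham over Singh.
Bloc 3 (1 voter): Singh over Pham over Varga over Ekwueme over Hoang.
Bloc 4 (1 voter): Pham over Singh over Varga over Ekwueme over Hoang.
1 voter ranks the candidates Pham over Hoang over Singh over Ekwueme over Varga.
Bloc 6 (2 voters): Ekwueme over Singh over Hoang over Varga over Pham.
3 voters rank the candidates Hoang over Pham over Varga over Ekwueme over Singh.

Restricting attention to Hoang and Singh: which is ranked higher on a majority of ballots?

Singh

Ballots ranking Hoang above Singh: 1 + 1 + 3 = 5.
Ballots ranking Singh above Hoang: 11 − 5 = 6.
Singh wins the head-to-head 6–5.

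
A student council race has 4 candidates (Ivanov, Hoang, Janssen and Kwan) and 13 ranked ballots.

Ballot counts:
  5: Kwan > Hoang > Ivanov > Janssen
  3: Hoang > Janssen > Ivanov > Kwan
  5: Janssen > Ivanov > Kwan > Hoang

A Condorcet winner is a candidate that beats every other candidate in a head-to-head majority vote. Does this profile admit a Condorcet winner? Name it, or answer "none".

none

Head-to-head results (13 voters):
Ivanov vs Hoang: Ivanov preferred on 5 ballots; Hoang wins 8–5.
Ivanov vs Janssen: Ivanov preferred on 5 ballots; Janssen wins 8–5.
Ivanov vs Kwan: 8 to 5, Ivanov.
Hoang vs Janssen: Hoang preferred on 5+3 = 8 ballots; Hoang wins 8–5.
Hoang vs Kwan: 3 for Hoang, 10 for Kwan — Kwan by 10–3.
Janssen vs Kwan: 3+5 = 8 for Janssen, 5 for Kwan — Janssen by 8–5.
No candidate is unbeaten: Ivanov loses to Hoang; Hoang loses to Kwan; Janssen loses to Hoang; Kwan loses to Ivanov. In particular Ivanov → Kwan → Hoang → Ivanov is a majority cycle — no Condorcet winner exists.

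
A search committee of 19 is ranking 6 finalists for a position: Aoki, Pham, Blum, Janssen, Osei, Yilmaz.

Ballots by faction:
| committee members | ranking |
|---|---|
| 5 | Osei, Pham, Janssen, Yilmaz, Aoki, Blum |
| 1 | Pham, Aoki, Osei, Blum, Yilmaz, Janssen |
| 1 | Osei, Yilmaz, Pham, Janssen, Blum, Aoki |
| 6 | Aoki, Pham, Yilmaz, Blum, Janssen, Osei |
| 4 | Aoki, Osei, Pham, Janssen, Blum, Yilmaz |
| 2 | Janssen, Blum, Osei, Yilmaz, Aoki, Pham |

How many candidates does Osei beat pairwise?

4

Osei against each rival (19 committee members):
Osei vs Aoki: Aoki wins 11–8.
Osei vs Pham: Osei, 12–7.
Osei vs Blum: 5+1+1+4 = 11 for Osei, 8 for Blum — Osei by 11–8.
Osei vs Janssen: 11 to 8, Osei.
Osei vs Yilmaz: 5+1+1+4+2 = 13 for Osei, 6 for Yilmaz — Osei by 13–6.
Osei beats Pham, Blum, Janssen, Yilmaz; loses to Aoki — 4 pairwise wins.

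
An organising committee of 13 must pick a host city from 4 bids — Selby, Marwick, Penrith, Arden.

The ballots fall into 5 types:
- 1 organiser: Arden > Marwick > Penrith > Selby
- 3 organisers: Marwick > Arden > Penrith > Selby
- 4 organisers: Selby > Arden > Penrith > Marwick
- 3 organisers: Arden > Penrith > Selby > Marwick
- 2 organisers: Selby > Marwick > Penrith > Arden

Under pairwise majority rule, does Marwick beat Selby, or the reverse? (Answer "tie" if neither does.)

Selby

Ballots ranking Marwick above Selby: 1 + 3 = 4.
Ballots ranking Selby above Marwick: 13 − 4 = 9.
Selby wins the head-to-head 9–4.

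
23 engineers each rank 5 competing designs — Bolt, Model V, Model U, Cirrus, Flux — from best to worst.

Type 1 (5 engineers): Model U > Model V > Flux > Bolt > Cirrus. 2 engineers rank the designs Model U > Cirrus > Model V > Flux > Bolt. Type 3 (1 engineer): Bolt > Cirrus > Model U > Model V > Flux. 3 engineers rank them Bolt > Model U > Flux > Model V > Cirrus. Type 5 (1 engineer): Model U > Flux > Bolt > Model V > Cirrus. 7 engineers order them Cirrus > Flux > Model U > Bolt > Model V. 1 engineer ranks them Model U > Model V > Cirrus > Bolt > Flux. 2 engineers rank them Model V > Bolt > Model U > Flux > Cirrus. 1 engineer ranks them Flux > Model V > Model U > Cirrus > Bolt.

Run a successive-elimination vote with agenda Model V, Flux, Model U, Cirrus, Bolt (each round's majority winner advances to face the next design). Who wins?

Round 1: Model V vs Flux — 11–12, Flux advances.
Round 2: Flux vs Model U — 8–15, Model U advances.
Round 3: Model U vs Cirrus — 15–8, Model U advances.
Round 4: Model U vs Bolt — 17–6, Model U advances.
The agenda winner is Model U.

Model U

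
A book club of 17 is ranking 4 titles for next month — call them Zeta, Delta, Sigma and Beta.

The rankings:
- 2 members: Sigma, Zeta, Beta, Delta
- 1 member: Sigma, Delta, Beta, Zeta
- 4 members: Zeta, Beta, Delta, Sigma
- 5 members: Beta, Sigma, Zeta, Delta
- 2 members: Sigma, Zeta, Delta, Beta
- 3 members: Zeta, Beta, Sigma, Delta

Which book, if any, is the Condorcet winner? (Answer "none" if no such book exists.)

none

Head-to-head results (17 members):
Zeta–Delta: Zeta 16–1.
Zeta vs Sigma: Sigma wins 10–7.
Zeta vs Beta: Zeta, 11–6.
Delta vs Sigma: Sigma, 13–4.
Delta–Beta: Beta 14–3.
Sigma–Beta: Beta 12–5.
Every book loses at least once (Zeta loses to Sigma; Delta loses to Zeta; Sigma loses to Beta; Beta loses to Zeta). The majority relation contains the cycle Zeta > Beta > Sigma > Zeta, so there is no Condorcet winner.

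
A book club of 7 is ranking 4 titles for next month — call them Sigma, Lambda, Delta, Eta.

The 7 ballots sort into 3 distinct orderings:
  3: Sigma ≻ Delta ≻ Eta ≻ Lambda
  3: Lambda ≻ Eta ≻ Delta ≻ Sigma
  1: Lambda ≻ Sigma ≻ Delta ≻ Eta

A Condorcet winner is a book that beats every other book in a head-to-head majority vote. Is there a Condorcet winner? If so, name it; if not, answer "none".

Pairwise majorities:
Sigma vs Lambda: Sigma preferred on 3 ballots; Lambda wins 4–3.
Sigma vs Delta: 3+1 = 4 for Sigma, 3 for Delta — Sigma by 4–3.
Sigma vs Eta: Sigma is ranked higher on 3+1 = 4 ballots, Eta on 3. Sigma wins 4–3.
Lambda vs Delta: 3+1 = 4 for Lambda, 3 for Delta — Lambda by 4–3.
Lambda vs Eta: Lambda preferred on 3+1 = 4 ballots; Lambda wins 4–3.
Delta vs Eta: Delta preferred on 3+1 = 4 ballots; Delta wins 4–3.
Lambda defeats every rival head-to-head and is the Condorcet winner.

Lambda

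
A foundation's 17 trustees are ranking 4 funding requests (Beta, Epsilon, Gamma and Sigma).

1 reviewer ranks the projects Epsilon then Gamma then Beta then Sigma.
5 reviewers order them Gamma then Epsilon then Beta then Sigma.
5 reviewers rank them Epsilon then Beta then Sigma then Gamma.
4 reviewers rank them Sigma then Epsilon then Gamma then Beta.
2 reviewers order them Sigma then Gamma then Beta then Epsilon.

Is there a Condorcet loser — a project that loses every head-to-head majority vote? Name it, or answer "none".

Head-to-head results (17 reviewers):
Beta vs Epsilon: Epsilon, 15–2.
Beta vs Gamma: Gamma wins 12–5.
Beta vs Sigma: 11 to 6, Beta.
Epsilon vs Gamma: Epsilon preferred on 1+5+4 = 10 ballots; Epsilon wins 10–7.
Epsilon–Sigma: Epsilon 11–6.
Gamma–Sigma: Sigma 11–6.
No project is winless: Beta beats Sigma; Epsilon beats Beta; Gamma beats Beta; Sigma beats Gamma. There is no Condorcet loser.

none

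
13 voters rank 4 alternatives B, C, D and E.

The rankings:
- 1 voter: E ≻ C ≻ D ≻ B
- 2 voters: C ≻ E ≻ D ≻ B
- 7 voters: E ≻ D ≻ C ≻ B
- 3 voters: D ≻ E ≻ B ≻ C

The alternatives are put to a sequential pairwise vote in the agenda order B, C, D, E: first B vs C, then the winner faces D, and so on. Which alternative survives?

E

Round 1: B vs C — 3–10, C advances.
Round 2: C vs D — 3–10, D advances.
Round 3: D vs E — 3–10, E advances.
The agenda winner is E.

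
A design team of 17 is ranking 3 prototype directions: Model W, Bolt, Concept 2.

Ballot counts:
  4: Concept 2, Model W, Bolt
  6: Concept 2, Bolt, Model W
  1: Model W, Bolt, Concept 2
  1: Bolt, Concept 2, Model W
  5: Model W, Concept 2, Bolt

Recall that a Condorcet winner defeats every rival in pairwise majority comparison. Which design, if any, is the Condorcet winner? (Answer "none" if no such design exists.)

Head-to-head results (17 engineers):
Model W vs Bolt: Model W preferred on 4+1+5 = 10 ballots; Model W wins 10–7.
Model W vs Concept 2: Model W is ranked higher on 1+5 = 6 ballots, Concept 2 on 11. Concept 2 wins 11–6.
Bolt vs Concept 2: Concept 2 wins 15–2.
Concept 2 wins every pairwise contest, so Concept 2 is the Condorcet winner.

Concept 2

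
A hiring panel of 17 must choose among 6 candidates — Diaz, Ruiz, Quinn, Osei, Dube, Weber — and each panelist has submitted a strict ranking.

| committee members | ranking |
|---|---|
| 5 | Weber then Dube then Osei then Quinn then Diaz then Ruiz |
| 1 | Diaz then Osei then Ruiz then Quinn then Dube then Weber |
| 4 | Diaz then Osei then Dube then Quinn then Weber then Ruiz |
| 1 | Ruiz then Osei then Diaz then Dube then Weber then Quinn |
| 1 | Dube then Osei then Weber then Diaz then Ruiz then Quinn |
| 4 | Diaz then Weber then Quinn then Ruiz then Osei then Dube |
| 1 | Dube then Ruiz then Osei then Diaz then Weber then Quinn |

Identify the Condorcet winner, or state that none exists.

Diaz

Pairwise majorities:
Diaz vs Ruiz: Diaz, 15–2.
Diaz vs Quinn: Diaz, 12–5.
Diaz vs Osei: Diaz, 9–8.
Diaz vs Dube: Diaz wins 10–7.
Diaz vs Weber: Diaz, 11–6.
Ruiz–Quinn: Quinn 13–4.
Ruiz–Osei: Osei 11–6.
Ruiz vs Dube: Dube wins 11–6.
Ruiz vs Weber: Weber wins 14–3.
Quinn vs Osei: Osei wins 13–4.
Quinn–Dube: Dube 12–5.
Quinn vs Weber: Weber, 12–5.
Osei vs Dube: Osei, 10–7.
Osei–Weber: Weber 9–8.
Dube vs Weber: Weber wins 9–8.
Diaz wins every pairwise contest, so Diaz is the Condorcet winner.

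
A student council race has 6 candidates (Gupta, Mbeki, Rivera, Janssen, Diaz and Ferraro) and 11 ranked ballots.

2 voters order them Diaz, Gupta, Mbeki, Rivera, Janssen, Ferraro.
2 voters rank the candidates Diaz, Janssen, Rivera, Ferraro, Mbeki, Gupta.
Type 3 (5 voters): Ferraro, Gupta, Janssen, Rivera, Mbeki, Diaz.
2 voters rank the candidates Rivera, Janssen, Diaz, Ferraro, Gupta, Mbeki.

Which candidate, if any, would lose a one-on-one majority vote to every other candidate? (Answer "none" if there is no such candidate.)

Mbeki

Head-to-head results (11 voters):
Gupta vs Mbeki: Gupta, 9–2.
Gupta vs Rivera: 7 to 4, Gupta.
Gupta–Janssen: Gupta 7–4.
Gupta vs Diaz: 5 for Gupta, 6 for Diaz — Diaz by 6–5.
Gupta vs Ferraro: Gupta preferred on 2 ballots; Ferraro wins 9–2.
Mbeki vs Rivera: Rivera, 9–2.
Mbeki vs Janssen: Mbeki is ranked higher on 2 ballots, Janssen on 9. Janssen wins 9–2.
Mbeki vs Diaz: Mbeki is ranked higher on 5 ballots, Diaz on 6. Diaz wins 6–5.
Mbeki vs Ferraro: Mbeki preferred on 2 ballots; Ferraro wins 9–2.
Rivera vs Janssen: Rivera is ranked higher on 2+2 = 4 ballots, Janssen on 7. Janssen wins 7–4.
Rivera vs Diaz: Rivera, 7–4.
Rivera vs Ferraro: 2+2+2 = 6 for Rivera, 5 for Ferraro — Rivera by 6–5.
Janssen vs Diaz: 5+2 = 7 for Janssen, 4 for Diaz — Janssen by 7–4.
Janssen vs Ferraro: Janssen wins 6–5.
Diaz vs Ferraro: Diaz preferred on 2+2+2 = 6 ballots; Diaz wins 6–5.
Mbeki loses to every other candidate — it is the Condorcet loser.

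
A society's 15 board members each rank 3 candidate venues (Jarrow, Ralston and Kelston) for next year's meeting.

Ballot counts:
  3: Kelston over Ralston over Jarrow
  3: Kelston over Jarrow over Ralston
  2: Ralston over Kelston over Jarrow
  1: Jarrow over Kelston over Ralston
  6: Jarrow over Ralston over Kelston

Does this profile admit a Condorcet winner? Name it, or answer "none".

none

Pairwise majorities:
Jarrow vs Ralston: Jarrow, 10–5.
Jarrow–Kelston: Kelston 8–7.
Ralston–Kelston: Ralston 8–7.
Each city drops at least one matchup (Jarrow loses to Kelston; Ralston loses to Jarrow; Kelston loses to Ralston); the cycle Jarrow → Ralston → Kelston → Jarrow rules out a Condorcet winner.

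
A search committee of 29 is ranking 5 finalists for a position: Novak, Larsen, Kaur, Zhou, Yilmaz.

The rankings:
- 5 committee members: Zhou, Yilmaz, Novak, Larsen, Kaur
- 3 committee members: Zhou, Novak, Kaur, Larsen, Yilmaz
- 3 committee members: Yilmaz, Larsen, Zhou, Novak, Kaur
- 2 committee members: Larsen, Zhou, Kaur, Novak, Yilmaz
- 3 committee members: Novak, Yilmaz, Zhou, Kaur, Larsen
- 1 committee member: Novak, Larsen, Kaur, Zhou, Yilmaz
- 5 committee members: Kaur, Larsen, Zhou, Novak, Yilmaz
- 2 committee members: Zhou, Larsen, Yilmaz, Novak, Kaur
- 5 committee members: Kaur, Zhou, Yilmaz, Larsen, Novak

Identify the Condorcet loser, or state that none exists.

Head-to-head results (29 committee members):
Novak–Larsen: Larsen 17–12.
Novak vs Kaur: Novak wins 17–12.
Novak vs Zhou: Zhou, 25–4.
Novak vs Yilmaz: Yilmaz wins 15–14.
Larsen vs Kaur: Kaur wins 16–13.
Larsen–Zhou: Zhou 18–11.
Larsen–Yilmaz: Yilmaz 16–13.
Kaur vs Zhou: 11 to 18, Zhou.
Kaur vs Yilmaz: 3+2+1+5+5 = 16 for Kaur, 13 for Yilmaz — Kaur by 16–13.
Zhou–Yilmaz: Zhou 23–6.
No candidate is winless: Novak beats Kaur; Larsen beats Novak; Kaur beats Larsen; Zhou beats Novak; Yilmaz beats Novak. There is no Condorcet loser.

none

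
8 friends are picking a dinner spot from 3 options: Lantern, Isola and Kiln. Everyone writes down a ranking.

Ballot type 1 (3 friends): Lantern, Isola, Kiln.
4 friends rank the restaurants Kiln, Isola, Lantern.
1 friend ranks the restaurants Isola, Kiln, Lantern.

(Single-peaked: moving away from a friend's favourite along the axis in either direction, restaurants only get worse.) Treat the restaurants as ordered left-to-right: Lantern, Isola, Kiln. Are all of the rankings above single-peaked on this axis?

Axis positions: Lantern=1, Isola=2, Kiln=3.
Ballot type 1 (peak Lantern at position 1): ranking walks positions 1-2-3, expanding outward from the peak — single-peaked.
Ballot type 2 (peak Kiln at position 3): ranking walks positions 3-2-1, expanding outward from the peak — single-peaked.
Ballot type 3 (peak Isola at position 2): ranking walks positions 2-3-1, expanding outward from the peak — single-peaked.
Every ranking is single-peaked on this axis.

yes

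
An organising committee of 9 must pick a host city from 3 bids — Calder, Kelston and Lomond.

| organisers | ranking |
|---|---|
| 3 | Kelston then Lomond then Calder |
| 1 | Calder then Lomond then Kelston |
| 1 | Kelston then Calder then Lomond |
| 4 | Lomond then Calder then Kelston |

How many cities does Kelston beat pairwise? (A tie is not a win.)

0

Kelston against each rival (9 organisers):
Kelston vs Calder: 3+1 = 4 for Kelston, 5 for Calder — Calder by 5–4.
Kelston vs Lomond: Kelston preferred on 3+1 = 4 ballots; Lomond wins 5–4.
Kelston beats no one; loses to Calder, Lomond — 0 pairwise wins.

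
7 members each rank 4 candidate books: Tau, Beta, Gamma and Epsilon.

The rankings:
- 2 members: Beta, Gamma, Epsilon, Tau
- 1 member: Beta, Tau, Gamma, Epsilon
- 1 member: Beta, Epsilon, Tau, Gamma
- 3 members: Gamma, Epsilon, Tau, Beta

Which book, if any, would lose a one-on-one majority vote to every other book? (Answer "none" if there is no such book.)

Pairwise majorities:
Tau vs Beta: Tau preferred on 3 ballots; Beta wins 4–3.
Tau vs Gamma: 1+1 = 2 for Tau, 5 for Gamma — Gamma by 5–2.
Tau vs Epsilon: Epsilon, 6–1.
Beta vs Gamma: 2+1+1 = 4 for Beta, 3 for Gamma — Beta by 4–3.
Beta vs Epsilon: 4 to 3, Beta.
Gamma–Epsilon: Gamma 6–1.
Tau loses to every other book — it is the Condorcet loser.

Tau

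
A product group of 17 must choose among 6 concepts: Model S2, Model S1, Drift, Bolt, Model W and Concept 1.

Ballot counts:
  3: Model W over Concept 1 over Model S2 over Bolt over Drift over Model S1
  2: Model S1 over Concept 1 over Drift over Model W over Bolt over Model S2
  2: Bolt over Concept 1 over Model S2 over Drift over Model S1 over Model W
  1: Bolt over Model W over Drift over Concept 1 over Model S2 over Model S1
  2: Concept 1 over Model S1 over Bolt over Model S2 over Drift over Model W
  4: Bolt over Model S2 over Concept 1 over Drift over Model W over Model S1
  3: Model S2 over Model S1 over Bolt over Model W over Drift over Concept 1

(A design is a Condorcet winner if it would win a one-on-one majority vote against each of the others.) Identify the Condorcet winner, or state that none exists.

Bolt

Pairwise majorities:
Model S2 vs Model S1: 3+2+1+4+3 = 13 for Model S2, 4 for Model S1 — Model S2 by 13–4.
Model S2 vs Drift: 3+2+2+4+3 = 14 for Model S2, 3 for Drift — Model S2 by 14–3.
Model S2 vs Bolt: Model S2 preferred on 3+3 = 6 ballots; Bolt wins 11–6.
Model S2 vs Model W: 2+2+4+3 = 11 for Model S2, 6 for Model W — Model S2 by 11–6.
Model S2 vs Concept 1: 7 to 10, Concept 1.
Model S1 vs Drift: Model S1 is ranked higher on 2+2+3 = 7 ballots, Drift on 10. Drift wins 10–7.
Model S1 vs Bolt: 7 to 10, Bolt.
Model S1 vs Model W: 9 to 8, Model S1.
Model S1 vs Concept 1: Model S1 preferred on 2+3 = 5 ballots; Concept 1 wins 12–5.
Drift vs Bolt: Drift is ranked higher on 2 ballots, Bolt on 15. Bolt wins 15–2.
Drift vs Model W: 2+2+2+4 = 10 for Drift, 7 for Model W — Drift by 10–7.
Drift vs Concept 1: Drift preferred on 1+3 = 4 ballots; Concept 1 wins 13–4.
Bolt vs Model W: 12 to 5, Bolt.
Bolt vs Concept 1: 10 to 7, Bolt.
Model W vs Concept 1: 3+1+3 = 7 for Model W, 10 for Concept 1 — Concept 1 by 10–7.
Bolt defeats every rival head-to-head and is the Condorcet winner.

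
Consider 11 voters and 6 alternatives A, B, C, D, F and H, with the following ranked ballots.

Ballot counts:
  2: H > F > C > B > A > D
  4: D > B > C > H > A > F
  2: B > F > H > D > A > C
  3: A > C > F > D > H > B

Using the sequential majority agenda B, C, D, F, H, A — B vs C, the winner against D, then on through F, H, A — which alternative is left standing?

Round 1: B vs C — 6–5, B advances.
Round 2: B vs D — 4–7, D advances.
Round 3: D vs F — 4–7, F advances.
Round 4: F vs H — 5–6, H advances.
Round 5: H vs A — 8–3, H advances.
The agenda winner is H.

H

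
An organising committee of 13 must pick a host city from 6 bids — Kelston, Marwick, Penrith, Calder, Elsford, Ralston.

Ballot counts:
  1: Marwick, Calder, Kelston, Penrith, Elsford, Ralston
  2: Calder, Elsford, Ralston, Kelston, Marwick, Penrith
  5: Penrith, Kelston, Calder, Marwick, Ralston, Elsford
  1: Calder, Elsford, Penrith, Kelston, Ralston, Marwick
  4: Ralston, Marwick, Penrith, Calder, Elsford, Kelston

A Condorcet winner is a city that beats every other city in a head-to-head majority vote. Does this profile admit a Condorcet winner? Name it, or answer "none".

none

Head-to-head results (13 organisers):
Kelston vs Marwick: Kelston preferred on 2+5+1 = 8 ballots; Kelston wins 8–5.
Kelston vs Penrith: 3 to 10, Penrith.
Kelston vs Calder: Calder wins 8–5.
Kelston vs Elsford: Kelston preferred on 1+5 = 6 ballots; Elsford wins 7–6.
Kelston vs Ralston: 1+5+1 = 7 for Kelston, 6 for Ralston — Kelston by 7–6.
Marwick–Penrith: Marwick 7–6.
Marwick vs Calder: Marwick preferred on 1+4 = 5 ballots; Calder wins 8–5.
Marwick vs Elsford: 1+5+4 = 10 for Marwick, 3 for Elsford — Marwick by 10–3.
Marwick vs Ralston: Ralston wins 7–6.
Penrith vs Calder: 5+4 = 9 for Penrith, 4 for Calder — Penrith by 9–4.
Penrith vs Elsford: 10 to 3, Penrith.
Penrith vs Ralston: 7 to 6, Penrith.
Calder vs Elsford: Calder wins 13–0.
Calder vs Ralston: Calder is ranked higher on 1+2+5+1 = 9 ballots, Ralston on 4. Calder wins 9–4.
Elsford–Ralston: Ralston 9–4.
Each city drops at least one matchup (Kelston loses to Penrith; Marwick loses to Kelston; Penrith loses to Marwick; Calder loses to Penrith; Elsford loses to Marwick; Ralston loses to Kelston); the cycle Kelston beats Marwick beats Penrith beats Kelston rules out a Condorcet winner.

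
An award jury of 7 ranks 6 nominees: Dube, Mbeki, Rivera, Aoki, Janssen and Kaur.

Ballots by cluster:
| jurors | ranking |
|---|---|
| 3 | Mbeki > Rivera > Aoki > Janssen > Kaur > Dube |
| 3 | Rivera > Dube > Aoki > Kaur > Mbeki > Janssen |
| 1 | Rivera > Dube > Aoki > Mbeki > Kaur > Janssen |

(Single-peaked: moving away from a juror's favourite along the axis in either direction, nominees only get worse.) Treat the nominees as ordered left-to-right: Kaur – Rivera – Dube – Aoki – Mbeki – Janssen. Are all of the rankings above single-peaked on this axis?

Axis positions: Kaur=1, Rivera=2, Dube=3, Aoki=4, Mbeki=5, Janssen=6.
Cluster 1: ranking walks positions 5-2-4-6-1-3; Rivera is ranked above Aoki even though Aoki lies between Rivera and the peak Mbeki on the axis — preferences dip and rise again. Not single-peaked.
Cluster 2 (peak Rivera at position 2): ranking walks positions 2-3-4-1-5-6, expanding outward from the peak — single-peaked.
Cluster 3 (peak Rivera at position 2): ranking walks positions 2-3-4-5-1-6, expanding outward from the peak — single-peaked.
Cluster 1 violates single-peakedness, so the profile is not single-peaked on this axis.

no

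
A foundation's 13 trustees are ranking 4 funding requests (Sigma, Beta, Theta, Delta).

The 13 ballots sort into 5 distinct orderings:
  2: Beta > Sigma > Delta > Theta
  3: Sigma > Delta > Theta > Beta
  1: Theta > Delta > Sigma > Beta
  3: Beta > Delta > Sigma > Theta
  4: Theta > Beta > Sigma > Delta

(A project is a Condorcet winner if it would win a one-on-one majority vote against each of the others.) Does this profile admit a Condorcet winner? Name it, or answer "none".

none

Pairwise majorities:
Sigma vs Beta: Beta wins 9–4.
Sigma–Theta: Sigma 8–5.
Sigma vs Delta: Sigma wins 9–4.
Beta–Theta: Theta 8–5.
Beta–Delta: Beta 9–4.
Theta vs Delta: Delta, 8–5.
Each project drops at least one matchup (Sigma loses to Beta; Beta loses to Theta; Theta loses to Sigma; Delta loses to Sigma); the cycle Sigma > Theta > Beta > Sigma rules out a Condorcet winner.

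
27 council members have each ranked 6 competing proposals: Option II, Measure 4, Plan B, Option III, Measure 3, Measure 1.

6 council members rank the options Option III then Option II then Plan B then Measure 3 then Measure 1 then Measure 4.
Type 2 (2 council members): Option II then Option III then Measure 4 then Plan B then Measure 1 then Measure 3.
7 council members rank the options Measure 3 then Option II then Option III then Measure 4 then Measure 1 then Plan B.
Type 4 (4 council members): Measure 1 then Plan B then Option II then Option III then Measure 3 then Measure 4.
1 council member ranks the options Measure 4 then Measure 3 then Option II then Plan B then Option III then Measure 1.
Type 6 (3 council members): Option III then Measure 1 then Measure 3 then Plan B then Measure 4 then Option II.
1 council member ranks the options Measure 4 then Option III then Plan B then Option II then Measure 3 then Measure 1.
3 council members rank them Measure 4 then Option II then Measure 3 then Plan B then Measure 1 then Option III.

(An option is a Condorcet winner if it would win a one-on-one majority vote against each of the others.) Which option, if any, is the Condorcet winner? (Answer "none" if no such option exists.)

Option II

Check each pair by majority over 27 ballots:
Option II vs Measure 4: Option II wins 19–8.
Option II vs Plan B: Option II, 19–8.
Option II–Option III: Option II 17–10.
Option II vs Measure 3: Option II wins 16–11.
Option II vs Measure 1: Option II, 20–7.
Measure 4 vs Plan B: Measure 4 wins 14–13.
Measure 4 vs Option III: Option III wins 22–5.
Measure 4–Measure 3: Measure 3 20–7.
Measure 4 vs Measure 1: Measure 4 wins 14–13.
Plan B–Option III: Option III 19–8.
Plan B vs Measure 3: Measure 3, 14–13.
Plan B vs Measure 1: Measure 1, 14–13.
Option III–Measure 3: Option III 16–11.
Option III vs Measure 1: Option III wins 20–7.
Measure 3–Measure 1: Measure 3 18–9.
Option II beats each of Measure 4, Plan B, Option III, Measure 3, Measure 1 — Option II is the Condorcet winner.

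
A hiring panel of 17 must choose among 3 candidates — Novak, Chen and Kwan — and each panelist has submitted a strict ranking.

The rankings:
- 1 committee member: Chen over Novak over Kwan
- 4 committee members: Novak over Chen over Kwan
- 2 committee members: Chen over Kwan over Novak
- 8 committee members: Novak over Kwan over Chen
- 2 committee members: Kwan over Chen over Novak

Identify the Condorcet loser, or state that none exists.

Pairwise majorities:
Novak vs Chen: Novak, 12–5.
Novak–Kwan: Novak 13–4.
Chen vs Kwan: Kwan wins 10–7.
Chen loses to every other candidate — it is the Condorcet loser.

Chen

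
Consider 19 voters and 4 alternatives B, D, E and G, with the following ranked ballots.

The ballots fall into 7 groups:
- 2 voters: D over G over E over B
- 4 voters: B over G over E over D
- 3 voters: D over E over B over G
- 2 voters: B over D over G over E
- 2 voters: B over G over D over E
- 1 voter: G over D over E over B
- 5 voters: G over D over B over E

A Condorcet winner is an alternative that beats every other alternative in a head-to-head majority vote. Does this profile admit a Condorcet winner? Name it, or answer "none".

Pairwise majorities:
B vs D: B preferred on 4+2+2 = 8 ballots; D wins 11–8.
B vs E: B is ranked higher on 4+2+2+5 = 13 ballots, E on 6. B wins 13–6.
B vs G: 4+3+2+2 = 11 for B, 8 for G — B by 11–8.
D vs E: D is ranked higher on 2+3+2+2+1+5 = 15 ballots, E on 4. D wins 15–4.
D vs G: 2+3+2 = 7 for D, 12 for G — G by 12–7.
E vs G: E is ranked higher on 3 ballots, G on 16. G wins 16–3.
Every alternative loses at least once (B loses to D; D loses to G; E loses to B; G loses to B). The majority relation contains the cycle B → G → D → B, so there is no Condorcet winner.

none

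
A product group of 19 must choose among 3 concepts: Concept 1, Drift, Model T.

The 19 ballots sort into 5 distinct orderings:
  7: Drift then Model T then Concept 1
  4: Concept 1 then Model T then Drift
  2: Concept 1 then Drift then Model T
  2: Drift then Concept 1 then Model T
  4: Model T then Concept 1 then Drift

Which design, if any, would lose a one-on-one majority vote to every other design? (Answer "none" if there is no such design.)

none

Pairwise majorities:
Concept 1 vs Drift: 10 to 9, Concept 1.
Concept 1 vs Model T: Model T wins 11–8.
Drift vs Model T: Drift, 11–8.
Each design has at least one pairwise win (Concept 1 beats Drift; Drift beats Model T; Model T beats Concept 1) — no Condorcet loser.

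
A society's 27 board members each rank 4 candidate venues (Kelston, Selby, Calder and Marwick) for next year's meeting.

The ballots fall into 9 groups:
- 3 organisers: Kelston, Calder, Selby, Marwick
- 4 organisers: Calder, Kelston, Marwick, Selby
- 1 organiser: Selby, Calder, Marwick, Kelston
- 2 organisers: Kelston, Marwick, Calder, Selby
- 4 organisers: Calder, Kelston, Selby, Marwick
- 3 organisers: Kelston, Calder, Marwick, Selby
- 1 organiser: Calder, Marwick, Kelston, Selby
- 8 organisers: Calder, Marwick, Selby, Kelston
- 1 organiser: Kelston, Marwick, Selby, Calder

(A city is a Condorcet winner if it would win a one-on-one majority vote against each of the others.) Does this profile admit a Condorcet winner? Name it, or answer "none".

Check each pair by majority over 27 ballots:
Kelston vs Selby: Kelston is ranked higher on 18 ballots, Selby on 9. Kelston wins 18–9.
Kelston vs Calder: Kelston preferred on 3+2+3+1 = 9 ballots; Calder wins 18–9.
Kelston vs Marwick: 3+4+2+4+3+1 = 17 for Kelston, 10 for Marwick — Kelston by 17–10.
Selby vs Calder: Selby preferred on 1+1 = 2 ballots; Calder wins 25–2.
Selby vs Marwick: 8 to 19, Marwick.
Calder vs Marwick: 24 to 3, Calder.
Calder defeats every rival head-to-head and is the Condorcet winner.

Calder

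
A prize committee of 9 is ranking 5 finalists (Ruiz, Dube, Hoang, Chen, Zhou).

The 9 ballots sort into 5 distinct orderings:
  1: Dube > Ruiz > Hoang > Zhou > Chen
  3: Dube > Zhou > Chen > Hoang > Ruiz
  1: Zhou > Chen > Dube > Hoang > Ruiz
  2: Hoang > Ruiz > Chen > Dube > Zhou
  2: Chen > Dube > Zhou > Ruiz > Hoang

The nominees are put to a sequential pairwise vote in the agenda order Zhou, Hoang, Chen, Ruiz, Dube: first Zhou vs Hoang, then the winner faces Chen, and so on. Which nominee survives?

Dube

Round 1: Zhou vs Hoang — 6–3, Zhou advances.
Round 2: Zhou vs Chen — 5–4, Zhou advances.
Round 3: Zhou vs Ruiz — 6–3, Zhou advances.
Round 4: Zhou vs Dube — 1–8, Dube advances.
Dube survives the agenda.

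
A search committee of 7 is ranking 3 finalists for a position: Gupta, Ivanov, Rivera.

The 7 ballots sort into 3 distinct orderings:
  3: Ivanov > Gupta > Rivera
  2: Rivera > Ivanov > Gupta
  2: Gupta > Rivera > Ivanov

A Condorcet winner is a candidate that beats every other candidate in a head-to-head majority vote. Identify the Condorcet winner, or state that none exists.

none

Check each pair by majority over 7 ballots:
Gupta vs Ivanov: 2 for Gupta, 5 for Ivanov — Ivanov by 5–2.
Gupta vs Rivera: Gupta is ranked higher on 3+2 = 5 ballots, Rivera on 2. Gupta wins 5–2.
Ivanov vs Rivera: Ivanov is ranked higher on 3 ballots, Rivera on 4. Rivera wins 4–3.
Each candidate drops at least one matchup (Gupta loses to Ivanov; Ivanov loses to Rivera; Rivera loses to Gupta); the cycle Gupta beats Rivera beats Ivanov beats Gupta rules out a Condorcet winner.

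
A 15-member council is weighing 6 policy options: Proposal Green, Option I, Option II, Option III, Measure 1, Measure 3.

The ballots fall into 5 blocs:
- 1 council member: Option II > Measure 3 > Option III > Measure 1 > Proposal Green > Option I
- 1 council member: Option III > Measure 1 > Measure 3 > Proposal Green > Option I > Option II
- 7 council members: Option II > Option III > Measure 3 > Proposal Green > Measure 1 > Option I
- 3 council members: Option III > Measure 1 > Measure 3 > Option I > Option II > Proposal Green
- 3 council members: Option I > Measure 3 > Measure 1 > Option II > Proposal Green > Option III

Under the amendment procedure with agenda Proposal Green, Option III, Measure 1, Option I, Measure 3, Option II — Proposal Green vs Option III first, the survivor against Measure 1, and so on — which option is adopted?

Round 1: Proposal Green vs Option III — 3–12, Option III advances.
Round 2: Option III vs Measure 1 — 12–3, Option III advances.
Round 3: Option III vs Option I — 12–3, Option III advances.
Round 4: Option III vs Measure 3 — 11–4, Option III advances.
Round 5: Option III vs Option II — 4–11, Option II advances.
The agenda winner is Option II.

Option II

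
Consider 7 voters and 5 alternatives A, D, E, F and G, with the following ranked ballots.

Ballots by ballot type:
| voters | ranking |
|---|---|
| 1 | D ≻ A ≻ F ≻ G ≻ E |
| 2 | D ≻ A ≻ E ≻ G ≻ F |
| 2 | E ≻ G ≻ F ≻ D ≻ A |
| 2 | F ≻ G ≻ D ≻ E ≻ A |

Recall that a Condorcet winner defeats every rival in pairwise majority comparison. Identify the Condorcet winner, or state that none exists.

Check each pair by majority over 7 ballots:
A vs D: 0 to 7, D.
A vs E: A preferred on 1+2 = 3 ballots; E wins 4–3.
A vs F: 3 to 4, F.
A vs G: A preferred on 1+2 = 3 ballots; G wins 4–3.
D vs E: D preferred on 1+2+2 = 5 ballots; D wins 5–2.
D vs F: D is ranked higher on 1+2 = 3 ballots, F on 4. F wins 4–3.
D vs G: 3 to 4, G.
E vs F: E preferred on 2+2 = 4 ballots; E wins 4–3.
E vs G: E preferred on 2+2 = 4 ballots; E wins 4–3.
F vs G: 1+2 = 3 for F, 4 for G — G by 4–3.
Each alternative drops at least one matchup (A loses to D; D loses to F; E loses to D; F loses to E; G loses to E); the cycle D beats E beats F beats D rules out a Condorcet winner.

none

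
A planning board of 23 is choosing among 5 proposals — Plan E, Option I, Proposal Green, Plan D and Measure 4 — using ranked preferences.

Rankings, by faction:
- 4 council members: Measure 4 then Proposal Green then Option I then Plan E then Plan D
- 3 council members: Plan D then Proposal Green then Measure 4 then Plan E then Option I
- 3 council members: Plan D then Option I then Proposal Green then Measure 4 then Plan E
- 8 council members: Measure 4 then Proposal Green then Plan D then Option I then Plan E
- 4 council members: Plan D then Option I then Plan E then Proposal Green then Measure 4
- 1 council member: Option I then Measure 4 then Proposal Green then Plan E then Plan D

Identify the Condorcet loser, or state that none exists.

Pairwise majorities:
Plan E vs Option I: Plan E is ranked higher on 3 ballots, Option I on 20. Option I wins 20–3.
Plan E vs Proposal Green: 4 for Plan E, 19 for Proposal Green — Proposal Green by 19–4.
Plan E vs Plan D: Plan E is ranked higher on 4+1 = 5 ballots, Plan D on 18. Plan D wins 18–5.
Plan E vs Measure 4: Measure 4 wins 19–4.
Option I–Proposal Green: Proposal Green 15–8.
Option I–Plan D: Plan D 18–5.
Option I vs Measure 4: Measure 4, 15–8.
Proposal Green vs Plan D: Proposal Green wins 13–10.
Proposal Green vs Measure 4: Measure 4, 13–10.
Plan D vs Measure 4: 3+3+4 = 10 for Plan D, 13 for Measure 4 — Measure 4 by 13–10.
Plan E is beaten in every head-to-head and is the Condorcet loser.

Plan E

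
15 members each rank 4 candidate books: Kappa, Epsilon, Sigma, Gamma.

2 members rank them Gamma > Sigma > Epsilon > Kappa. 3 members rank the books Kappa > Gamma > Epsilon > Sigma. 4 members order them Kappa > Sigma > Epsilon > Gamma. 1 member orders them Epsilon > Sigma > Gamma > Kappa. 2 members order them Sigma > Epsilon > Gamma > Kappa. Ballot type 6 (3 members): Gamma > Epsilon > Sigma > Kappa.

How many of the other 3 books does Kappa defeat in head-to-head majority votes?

Kappa against each rival (15 members):
Kappa vs Epsilon: 3+4 = 7 for Kappa, 8 for Epsilon — Epsilon by 8–7.
Kappa vs Sigma: Sigma, 8–7.
Kappa vs Gamma: Gamma wins 8–7.
Kappa beats no one; loses to Epsilon, Sigma, Gamma — 0 pairwise wins.

0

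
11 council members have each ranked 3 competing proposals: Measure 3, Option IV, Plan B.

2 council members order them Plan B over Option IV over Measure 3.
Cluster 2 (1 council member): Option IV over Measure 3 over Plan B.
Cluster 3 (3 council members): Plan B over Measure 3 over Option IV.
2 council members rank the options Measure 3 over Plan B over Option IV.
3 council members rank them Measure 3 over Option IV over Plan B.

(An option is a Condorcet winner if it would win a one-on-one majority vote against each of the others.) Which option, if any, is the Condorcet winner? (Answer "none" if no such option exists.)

Measure 3

Check each pair by majority over 11 ballots:
Measure 3 vs Option IV: Measure 3 is ranked higher on 3+2+3 = 8 ballots, Option IV on 3. Measure 3 wins 8–3.
Measure 3 vs Plan B: 1+2+3 = 6 for Measure 3, 5 for Plan B — Measure 3 by 6–5.
Option IV vs Plan B: 1+3 = 4 for Option IV, 7 for Plan B — Plan B by 7–4.
Measure 3 defeats every rival head-to-head and is the Condorcet winner.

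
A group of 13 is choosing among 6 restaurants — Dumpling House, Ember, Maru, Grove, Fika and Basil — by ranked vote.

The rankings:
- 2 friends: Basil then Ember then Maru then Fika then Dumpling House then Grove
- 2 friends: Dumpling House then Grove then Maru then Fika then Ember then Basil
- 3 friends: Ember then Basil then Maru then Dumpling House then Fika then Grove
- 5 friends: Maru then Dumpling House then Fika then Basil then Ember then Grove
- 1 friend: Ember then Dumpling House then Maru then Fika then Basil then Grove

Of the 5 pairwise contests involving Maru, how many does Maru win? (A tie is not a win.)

Maru against each rival (13 friends):
Maru vs Dumpling House: 10 to 3, Maru.
Maru vs Ember: Maru wins 7–6.
Maru vs Grove: Maru is ranked higher on 2+3+5+1 = 11 ballots, Grove on 2. Maru wins 11–2.
Maru vs Fika: 2+2+3+5+1 = 13 for Maru, 0 for Fika — Maru by 13–0.
Maru vs Basil: Maru, 8–5.
Maru beats Dumpling House, Ember, Grove, Fika, Basil — 5 pairwise wins.

5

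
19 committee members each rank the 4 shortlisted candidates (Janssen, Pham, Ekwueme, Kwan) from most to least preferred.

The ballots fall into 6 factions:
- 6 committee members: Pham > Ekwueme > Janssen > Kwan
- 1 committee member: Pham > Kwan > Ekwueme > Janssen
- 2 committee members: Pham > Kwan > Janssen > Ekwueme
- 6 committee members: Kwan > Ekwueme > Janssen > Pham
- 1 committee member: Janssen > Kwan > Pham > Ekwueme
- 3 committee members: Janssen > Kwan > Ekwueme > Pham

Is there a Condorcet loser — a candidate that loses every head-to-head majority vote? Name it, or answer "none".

none

Head-to-head results (19 committee members):
Janssen vs Pham: Janssen wins 10–9.
Janssen vs Ekwueme: Janssen preferred on 2+1+3 = 6 ballots; Ekwueme wins 13–6.
Janssen vs Kwan: Janssen wins 10–9.
Pham vs Ekwueme: Pham preferred on 6+1+2+1 = 10 ballots; Pham wins 10–9.
Pham vs Kwan: 6+1+2 = 9 for Pham, 10 for Kwan — Kwan by 10–9.
Ekwueme vs Kwan: 6 to 13, Kwan.
Each candidate has at least one pairwise win (Janssen beats Pham; Pham beats Ekwueme; Ekwueme beats Janssen; Kwan beats Pham) — no Condorcet loser.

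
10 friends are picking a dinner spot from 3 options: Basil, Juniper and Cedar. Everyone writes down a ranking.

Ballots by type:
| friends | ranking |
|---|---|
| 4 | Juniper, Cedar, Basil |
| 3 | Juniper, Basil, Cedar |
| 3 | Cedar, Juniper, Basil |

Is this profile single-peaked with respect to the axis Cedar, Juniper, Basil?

yes

Axis positions: Cedar=1, Juniper=2, Basil=3.
Type 1 (peak Juniper at position 2): ranking walks positions 2-1-3, expanding outward from the peak — single-peaked.
Type 2 (peak Juniper at position 2): ranking walks positions 2-3-1, expanding outward from the peak — single-peaked.
Type 3 (peak Cedar at position 1): ranking walks positions 1-2-3, expanding outward from the peak — single-peaked.
Every ranking is single-peaked on this axis.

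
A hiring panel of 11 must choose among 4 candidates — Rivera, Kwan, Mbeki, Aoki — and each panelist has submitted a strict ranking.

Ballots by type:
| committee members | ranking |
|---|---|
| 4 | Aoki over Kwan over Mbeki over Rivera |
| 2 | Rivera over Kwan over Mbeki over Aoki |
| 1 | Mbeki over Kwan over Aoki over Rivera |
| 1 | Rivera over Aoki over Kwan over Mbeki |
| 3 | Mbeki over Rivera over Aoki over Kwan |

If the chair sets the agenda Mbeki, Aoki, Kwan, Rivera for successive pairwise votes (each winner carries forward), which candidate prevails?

Round 1: Mbeki vs Aoki — 6–5, Mbeki advances.
Round 2: Mbeki vs Kwan — 4–7, Kwan advances.
Round 3: Kwan vs Rivera — 5–6, Rivera advances.
Rivera survives the agenda.

Rivera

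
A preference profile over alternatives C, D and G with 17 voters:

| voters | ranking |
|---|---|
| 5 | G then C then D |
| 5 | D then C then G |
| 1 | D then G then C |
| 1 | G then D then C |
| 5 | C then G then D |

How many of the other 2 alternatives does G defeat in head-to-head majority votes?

G against each rival (17 voters):
G vs C: G is ranked higher on 5+1+1 = 7 ballots, C on 10. C wins 10–7.
G vs D: G, 11–6.
G beats D; loses to C — 1 pairwise win.

1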